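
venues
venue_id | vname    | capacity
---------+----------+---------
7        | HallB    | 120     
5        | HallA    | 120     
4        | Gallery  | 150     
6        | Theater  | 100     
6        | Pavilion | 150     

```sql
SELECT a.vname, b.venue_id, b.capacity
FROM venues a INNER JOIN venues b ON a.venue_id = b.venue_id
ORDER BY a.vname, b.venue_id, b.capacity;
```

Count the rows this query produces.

INNER JOIN keeps only pairs where the ON condition holds.
Matching on a.venue_id = b.venue_id.
- venue_id=7: 1 matching b row(s), so 1 row(s) emitted.
- venue_id=5: 1 matching b row(s), so 1 row(s) emitted.
- venue_id=4: 1 matching b row(s), so 1 row(s) emitted.
- venue_id=6: 2 matching b row(s), so 2 row(s) emitted.
- venue_id=6: 2 matching b row(s), so 2 row(s) emitted.
Total: 7 rows.

7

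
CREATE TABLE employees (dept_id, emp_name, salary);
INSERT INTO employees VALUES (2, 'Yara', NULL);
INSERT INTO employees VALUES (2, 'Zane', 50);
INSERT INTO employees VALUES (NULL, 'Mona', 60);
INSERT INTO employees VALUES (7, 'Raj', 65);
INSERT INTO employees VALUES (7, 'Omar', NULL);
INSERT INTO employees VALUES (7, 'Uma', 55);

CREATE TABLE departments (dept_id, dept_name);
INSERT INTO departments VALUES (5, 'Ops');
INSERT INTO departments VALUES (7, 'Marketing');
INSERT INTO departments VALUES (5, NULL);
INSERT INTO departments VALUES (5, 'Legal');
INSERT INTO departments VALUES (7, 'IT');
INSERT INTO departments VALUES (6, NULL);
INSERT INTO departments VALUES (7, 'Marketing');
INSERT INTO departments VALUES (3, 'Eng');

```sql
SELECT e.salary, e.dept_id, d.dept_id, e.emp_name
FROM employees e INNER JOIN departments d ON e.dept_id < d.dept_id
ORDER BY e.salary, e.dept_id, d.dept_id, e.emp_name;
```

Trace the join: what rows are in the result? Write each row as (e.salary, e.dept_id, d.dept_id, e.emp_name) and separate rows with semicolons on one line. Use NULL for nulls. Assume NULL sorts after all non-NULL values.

INNER JOIN keeps only pairs where the ON condition holds.
Matching on e.dept_id < d.dept_id. A NULL in a compared column never satisfies the condition.
Matched pairs: 16.

(50, 2, 3, Zane); (50, 2, 5, Zane); (50, 2, 5, Zane); (50, 2, 5, Zane); (50, 2, 6, Zane); (50, 2, 7, Zane); (50, 2, 7, Zane); (50, 2, 7, Zane); (NULL, 2, 3, Yara); (NULL, 2, 5, Yara); (NULL, 2, 5, Yara); (NULL, 2, 5, Yara); (NULL, 2, 6, Yara); (NULL, 2, 7, Yara); (NULL, 2, 7, Yara); (NULL, 2, 7, Yara)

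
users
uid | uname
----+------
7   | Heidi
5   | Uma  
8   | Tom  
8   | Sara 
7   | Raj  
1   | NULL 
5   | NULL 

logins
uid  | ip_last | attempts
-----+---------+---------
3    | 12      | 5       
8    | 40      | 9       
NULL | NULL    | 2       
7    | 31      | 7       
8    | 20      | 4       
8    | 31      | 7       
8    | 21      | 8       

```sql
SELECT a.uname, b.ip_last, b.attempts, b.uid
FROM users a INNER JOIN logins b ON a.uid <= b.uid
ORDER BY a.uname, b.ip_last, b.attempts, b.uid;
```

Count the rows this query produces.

INNER JOIN keeps only pairs where the ON condition holds.
Matching on a.uid <= b.uid. A NULL in a compared column never satisfies the condition.
- uid=7: 5 matching b row(s), so 5 row(s) emitted.
- uid=5: 5 matching b row(s), so 5 row(s) emitted.
- uid=8: 4 matching b row(s), so 4 row(s) emitted.
- uid=8: 4 matching b row(s), so 4 row(s) emitted.
- uid=7: 5 matching b row(s), so 5 row(s) emitted.
- uid=1: 6 matching b row(s), so 6 row(s) emitted.
- uid=5: 5 matching b row(s), so 5 row(s) emitted.
Total: 34 rows.

34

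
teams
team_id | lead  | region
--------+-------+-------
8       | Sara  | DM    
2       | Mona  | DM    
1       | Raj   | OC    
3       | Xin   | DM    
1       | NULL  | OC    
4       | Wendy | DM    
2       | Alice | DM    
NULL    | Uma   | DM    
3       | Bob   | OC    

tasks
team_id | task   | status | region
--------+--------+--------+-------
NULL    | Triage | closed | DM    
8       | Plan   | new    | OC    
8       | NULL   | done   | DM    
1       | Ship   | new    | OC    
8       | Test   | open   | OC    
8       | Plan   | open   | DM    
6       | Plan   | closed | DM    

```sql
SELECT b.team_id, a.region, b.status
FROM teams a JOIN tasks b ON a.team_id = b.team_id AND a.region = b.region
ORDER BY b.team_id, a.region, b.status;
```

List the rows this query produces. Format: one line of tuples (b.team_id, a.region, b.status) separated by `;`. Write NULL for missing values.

INNER JOIN keeps only pairs where the ON condition holds.
Matching on a.team_id = b.team_id AND a.region = b.region. A NULL in a compared column never satisfies the condition.
- a (team_id=8, region=DM) pairs with 2 row(s) of b.
- a (team_id=2, region=DM) has no partner → excluded.
- a (team_id=1, region=OC) pairs with 1 row(s) of b.
- a (team_id=3, region=DM) has no partner → excluded.
- a (team_id=1, region=OC) pairs with 1 row(s) of b.
- a (team_id=4, region=DM) has no partner → excluded.
- a (team_id=2, region=DM) has no partner → excluded.
- a (team_id=NULL, region=DM) has no partner → excluded.
- a (team_id=3, region=OC) has no partner → excluded.
After projecting and ordering:
b.team_id | a.region | b.status
1 | OC | new
1 | OC | new
8 | DM | done
8 | DM | open

(1, OC, new); (1, OC, new); (8, DM, done); (8, DM, open)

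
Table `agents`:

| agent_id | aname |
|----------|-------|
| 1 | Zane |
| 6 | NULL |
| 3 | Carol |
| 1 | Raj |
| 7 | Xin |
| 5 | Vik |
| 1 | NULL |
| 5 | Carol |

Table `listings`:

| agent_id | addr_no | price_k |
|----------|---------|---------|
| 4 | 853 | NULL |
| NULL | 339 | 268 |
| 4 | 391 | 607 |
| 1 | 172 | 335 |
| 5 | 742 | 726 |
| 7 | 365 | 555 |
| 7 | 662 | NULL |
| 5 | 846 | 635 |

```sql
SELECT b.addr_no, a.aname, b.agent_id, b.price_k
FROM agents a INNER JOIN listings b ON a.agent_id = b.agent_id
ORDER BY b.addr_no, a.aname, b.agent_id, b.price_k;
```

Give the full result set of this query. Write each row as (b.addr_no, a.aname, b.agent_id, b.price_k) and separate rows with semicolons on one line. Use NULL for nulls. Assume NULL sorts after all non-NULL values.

(172, Raj, 1, 335); (172, Zane, 1, 335); (172, NULL, 1, 335); (365, Xin, 7, 555); (662, Xin, 7, NULL); (742, Carol, 5, 726); (742, Vik, 5, 726); (846, Carol, 5, 635); (846, Vik, 5, 635)

INNER JOIN keeps only pairs where the ON condition holds.
Matching on a.agent_id = b.agent_id. A NULL in a compared column never satisfies the condition.
- a[0] agent_id=1 → 1 match(es) in b → 1 row(s).
- a[1] agent_id=6 → no match; dropped.
- a[2] agent_id=3 → no match; dropped.
- a[3] agent_id=1 → 1 match(es) in b → 1 row(s).
- a[4] agent_id=7 → 2 match(es) in b → 2 row(s).
- a[5] agent_id=5 → 2 match(es) in b → 2 row(s).
- a[6] agent_id=1 → 1 match(es) in b → 1 row(s).
- a[7] agent_id=5 → 2 match(es) in b → 2 row(s).
After projecting and ordering:
b.addr_no | a.aname | b.agent_id | b.price_k
172 | Raj | 1 | 335
172 | Zane | 1 | 335
172 | NULL | 1 | 335
365 | Xin | 7 | 555
662 | Xin | 7 | NULL
742 | Carol | 5 | 726
742 | Vik | 5 | 726
846 | Carol | 5 | 635
846 | Vik | 5 | 635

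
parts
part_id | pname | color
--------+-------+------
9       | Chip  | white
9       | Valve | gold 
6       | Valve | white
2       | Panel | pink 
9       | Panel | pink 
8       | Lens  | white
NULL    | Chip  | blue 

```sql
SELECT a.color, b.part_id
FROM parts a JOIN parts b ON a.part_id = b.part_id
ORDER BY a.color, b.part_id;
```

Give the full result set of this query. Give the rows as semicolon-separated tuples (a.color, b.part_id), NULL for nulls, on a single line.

INNER JOIN keeps only pairs where the ON condition holds.
Matching on a.part_id = b.part_id. A NULL in a compared column never satisfies the condition.
- a[0] part_id=9 → 3 match(es) in b → 3 row(s).
- a[1] part_id=9 → 3 match(es) in b → 3 row(s).
- a[2] part_id=6 → 1 match(es) in b → 1 row(s).
- a[3] part_id=2 → 1 match(es) in b → 1 row(s).
- a[4] part_id=9 → 3 match(es) in b → 3 row(s).
- a[5] part_id=8 → 1 match(es) in b → 1 row(s).
- a[6] part_id=NULL → no match; dropped.

(gold, 9); (gold, 9); (gold, 9); (pink, 2); (pink, 9); (pink, 9); (pink, 9); (white, 6); (white, 8); (white, 9); (white, 9); (white, 9)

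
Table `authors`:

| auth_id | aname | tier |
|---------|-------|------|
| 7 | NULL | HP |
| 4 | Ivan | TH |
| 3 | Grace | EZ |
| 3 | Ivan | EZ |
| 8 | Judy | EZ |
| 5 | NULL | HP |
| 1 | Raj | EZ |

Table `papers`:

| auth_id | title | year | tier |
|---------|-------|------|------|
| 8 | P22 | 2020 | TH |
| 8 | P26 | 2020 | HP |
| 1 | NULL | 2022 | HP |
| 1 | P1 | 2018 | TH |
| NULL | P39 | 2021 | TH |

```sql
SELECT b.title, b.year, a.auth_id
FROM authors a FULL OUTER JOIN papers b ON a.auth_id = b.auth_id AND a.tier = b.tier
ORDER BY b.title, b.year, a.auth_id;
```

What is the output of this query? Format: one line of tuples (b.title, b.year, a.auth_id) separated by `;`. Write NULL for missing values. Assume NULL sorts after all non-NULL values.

FULL OUTER JOIN keeps every row from both sides; unmatched rows get NULL for the other side's columns.
Matching on a.auth_id = b.auth_id AND a.tier = b.tier. A NULL in a compared column never satisfies the condition.
- a (auth_id=7, tier=HP) has no partner → padded with NULL.
- a (auth_id=4, tier=TH) has no partner → padded with NULL.
- a (auth_id=3, tier=EZ) has no partner → padded with NULL.
- a (auth_id=3, tier=EZ) has no partner → padded with NULL.
- a (auth_id=8, tier=EZ) has no partner → padded with NULL.
- a (auth_id=5, tier=HP) has no partner → padded with NULL.
- a (auth_id=1, tier=EZ) has no partner → padded with NULL.
- plus 5 unmatched b row(s), each kept with NULL a columns.

(P1, 2018, NULL); (P22, 2020, NULL); (P26, 2020, NULL); (P39, 2021, NULL); (NULL, 2022, NULL); (NULL, NULL, 1); (NULL, NULL, 3); (NULL, NULL, 3); (NULL, NULL, 4); (NULL, NULL, 5); (NULL, NULL, 7); (NULL, NULL, 8)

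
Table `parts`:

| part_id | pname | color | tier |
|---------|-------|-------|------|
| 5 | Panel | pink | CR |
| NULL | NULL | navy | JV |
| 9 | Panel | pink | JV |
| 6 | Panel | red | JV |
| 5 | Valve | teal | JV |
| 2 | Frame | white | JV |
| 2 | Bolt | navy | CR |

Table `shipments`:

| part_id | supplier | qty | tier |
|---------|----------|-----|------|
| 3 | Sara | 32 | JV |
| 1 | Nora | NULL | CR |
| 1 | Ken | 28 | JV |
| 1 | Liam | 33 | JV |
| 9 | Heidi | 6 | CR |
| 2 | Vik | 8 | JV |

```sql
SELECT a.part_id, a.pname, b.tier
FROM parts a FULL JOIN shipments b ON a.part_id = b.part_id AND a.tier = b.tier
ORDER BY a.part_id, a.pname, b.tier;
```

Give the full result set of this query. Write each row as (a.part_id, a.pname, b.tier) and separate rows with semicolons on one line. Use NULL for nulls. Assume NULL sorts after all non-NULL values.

FULL OUTER JOIN keeps every row from both sides; unmatched rows get NULL for the other side's columns.
Matching on a.part_id = b.part_id AND a.tier = b.tier. A NULL in a compared column never satisfies the condition.
- part_id=5, tier=CR: no b row matches, row kept with b columns NULL.
- part_id=NULL, tier=JV: no b row matches, row kept with b columns NULL.
- part_id=9, tier=JV: no b row matches, row kept with b columns NULL.
- part_id=6, tier=JV: no b row matches, row kept with b columns NULL.
- part_id=5, tier=JV: no b row matches, row kept with b columns NULL.
- part_id=2, tier=JV: 1 matching b row(s), so 1 row(s) emitted.
- part_id=2, tier=CR: no b row matches, row kept with b columns NULL.
- 5 row(s) from b found no a partner → padded with NULL.

(2, Bolt, NULL); (2, Frame, JV); (5, Panel, NULL); (5, Valve, NULL); (6, Panel, NULL); (9, Panel, NULL); (NULL, NULL, CR); (NULL, NULL, CR); (NULL, NULL, JV); (NULL, NULL, JV); (NULL, NULL, JV); (NULL, NULL, NULL)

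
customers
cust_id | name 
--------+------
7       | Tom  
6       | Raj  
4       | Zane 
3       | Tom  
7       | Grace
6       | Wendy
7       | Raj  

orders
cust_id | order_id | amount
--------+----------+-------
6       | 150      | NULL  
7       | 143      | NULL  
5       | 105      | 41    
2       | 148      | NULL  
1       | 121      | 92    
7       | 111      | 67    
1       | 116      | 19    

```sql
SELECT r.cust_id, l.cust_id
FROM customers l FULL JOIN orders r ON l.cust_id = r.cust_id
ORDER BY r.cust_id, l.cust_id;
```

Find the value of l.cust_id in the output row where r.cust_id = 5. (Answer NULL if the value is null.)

NULL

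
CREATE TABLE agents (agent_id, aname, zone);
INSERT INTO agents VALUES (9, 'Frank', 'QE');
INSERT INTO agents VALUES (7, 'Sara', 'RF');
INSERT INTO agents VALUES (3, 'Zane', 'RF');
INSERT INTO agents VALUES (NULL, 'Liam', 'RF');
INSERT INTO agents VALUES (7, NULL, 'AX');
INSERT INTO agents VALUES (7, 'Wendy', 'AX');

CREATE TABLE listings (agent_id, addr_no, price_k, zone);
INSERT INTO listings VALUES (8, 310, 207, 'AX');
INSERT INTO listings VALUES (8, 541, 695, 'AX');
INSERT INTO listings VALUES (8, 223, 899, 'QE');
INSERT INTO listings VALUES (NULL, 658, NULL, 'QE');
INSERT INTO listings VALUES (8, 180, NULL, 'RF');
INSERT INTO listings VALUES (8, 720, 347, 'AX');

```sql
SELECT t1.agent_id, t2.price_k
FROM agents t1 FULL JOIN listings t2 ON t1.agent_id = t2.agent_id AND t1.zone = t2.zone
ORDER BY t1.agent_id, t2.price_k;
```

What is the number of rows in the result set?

FULL OUTER JOIN keeps every row from both sides; unmatched rows get NULL for the other side's columns.
Matching on t1.agent_id = t2.agent_id AND t1.zone = t2.zone. A NULL in a compared column never satisfies the condition.
- t1 (agent_id=9, zone=QE) has no partner → padded with NULL.
- t1 (agent_id=7, zone=RF) has no partner → padded with NULL.
- t1 (agent_id=3, zone=RF) has no partner → padded with NULL.
- t1 (agent_id=NULL, zone=RF) has no partner → padded with NULL.
- t1 (agent_id=7, zone=AX) has no partner → padded with NULL.
- t1 (agent_id=7, zone=AX) has no partner → padded with NULL.
- plus 6 unmatched t2 row(s), each kept with NULL t1 columns.
Total: 0 matched + 12 padded = 12 rows.

12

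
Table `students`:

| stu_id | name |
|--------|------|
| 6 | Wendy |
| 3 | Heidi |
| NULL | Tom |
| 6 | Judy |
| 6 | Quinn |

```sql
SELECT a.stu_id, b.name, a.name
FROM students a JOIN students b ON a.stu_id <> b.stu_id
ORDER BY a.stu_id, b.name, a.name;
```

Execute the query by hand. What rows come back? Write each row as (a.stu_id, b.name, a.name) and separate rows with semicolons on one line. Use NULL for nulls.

(3, Judy, Heidi); (3, Quinn, Heidi); (3, Wendy, Heidi); (6, Heidi, Judy); (6, Heidi, Quinn); (6, Heidi, Wendy)

INNER JOIN keeps only pairs where the ON condition holds.
Matching on a.stu_id <> b.stu_id. A NULL in a compared column never satisfies the condition.
- a[0] stu_id=6 → 1 match(es) in b → 1 row(s).
- a[1] stu_id=3 → 3 match(es) in b → 3 row(s).
- a[2] stu_id=NULL → no match; dropped.
- a[3] stu_id=6 → 1 match(es) in b → 1 row(s).
- a[4] stu_id=6 → 1 match(es) in b → 1 row(s).
After projecting and ordering:
a.stu_id | b.name | a.name
3 | Judy | Heidi
3 | Quinn | Heidi
3 | Wendy | Heidi
6 | Heidi | Judy
6 | Heidi | Quinn
6 | Heidi | Wendy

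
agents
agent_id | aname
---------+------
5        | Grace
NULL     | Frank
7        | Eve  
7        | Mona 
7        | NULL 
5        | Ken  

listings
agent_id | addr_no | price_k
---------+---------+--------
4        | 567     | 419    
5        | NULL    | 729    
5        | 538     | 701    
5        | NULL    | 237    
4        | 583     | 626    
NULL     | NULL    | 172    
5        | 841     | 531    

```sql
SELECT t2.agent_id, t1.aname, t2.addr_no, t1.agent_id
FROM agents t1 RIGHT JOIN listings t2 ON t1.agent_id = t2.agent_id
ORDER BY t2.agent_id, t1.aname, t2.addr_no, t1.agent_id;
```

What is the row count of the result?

11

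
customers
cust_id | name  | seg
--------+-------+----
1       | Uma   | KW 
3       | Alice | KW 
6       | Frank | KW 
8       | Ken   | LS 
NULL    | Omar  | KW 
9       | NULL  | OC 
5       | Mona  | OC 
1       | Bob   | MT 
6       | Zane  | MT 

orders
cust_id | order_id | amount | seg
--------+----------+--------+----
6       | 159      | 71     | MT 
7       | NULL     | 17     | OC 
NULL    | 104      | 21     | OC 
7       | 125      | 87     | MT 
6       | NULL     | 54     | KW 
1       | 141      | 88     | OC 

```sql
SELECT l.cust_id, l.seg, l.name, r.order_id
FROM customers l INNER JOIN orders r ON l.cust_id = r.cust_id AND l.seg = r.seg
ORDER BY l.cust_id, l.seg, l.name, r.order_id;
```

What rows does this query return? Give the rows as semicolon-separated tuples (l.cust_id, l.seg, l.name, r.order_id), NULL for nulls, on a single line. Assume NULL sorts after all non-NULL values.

(6, KW, Frank, NULL); (6, MT, Zane, 159)

INNER JOIN keeps only pairs where the ON condition holds.
Matching on l.cust_id = r.cust_id AND l.seg = r.seg. A NULL in a compared column never satisfies the condition.
Matched pairs: 2.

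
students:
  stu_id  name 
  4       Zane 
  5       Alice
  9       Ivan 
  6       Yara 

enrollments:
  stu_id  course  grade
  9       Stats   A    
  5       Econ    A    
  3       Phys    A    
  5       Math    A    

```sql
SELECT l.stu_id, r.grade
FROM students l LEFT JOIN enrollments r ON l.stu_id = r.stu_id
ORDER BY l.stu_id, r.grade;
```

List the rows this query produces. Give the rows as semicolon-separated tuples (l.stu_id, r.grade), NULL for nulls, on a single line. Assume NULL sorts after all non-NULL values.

(4, NULL); (5, A); (5, A); (6, NULL); (9, A)

LEFT JOIN keeps every row from `students`; unmatched rows get NULL for `enrollments`'s columns.
Matching on l.stu_id = r.stu_id.
- stu_id=4: no r row matches, row kept with r columns NULL.
- stu_id=5: 2 matching r row(s), so 2 row(s) emitted.
- stu_id=9: 1 matching r row(s), so 1 row(s) emitted.
- stu_id=6: no r row matches, row kept with r columns NULL.
After projecting and ordering:
l.stu_id | r.grade
4 | NULL
5 | A
5 | A
6 | NULL
9 | A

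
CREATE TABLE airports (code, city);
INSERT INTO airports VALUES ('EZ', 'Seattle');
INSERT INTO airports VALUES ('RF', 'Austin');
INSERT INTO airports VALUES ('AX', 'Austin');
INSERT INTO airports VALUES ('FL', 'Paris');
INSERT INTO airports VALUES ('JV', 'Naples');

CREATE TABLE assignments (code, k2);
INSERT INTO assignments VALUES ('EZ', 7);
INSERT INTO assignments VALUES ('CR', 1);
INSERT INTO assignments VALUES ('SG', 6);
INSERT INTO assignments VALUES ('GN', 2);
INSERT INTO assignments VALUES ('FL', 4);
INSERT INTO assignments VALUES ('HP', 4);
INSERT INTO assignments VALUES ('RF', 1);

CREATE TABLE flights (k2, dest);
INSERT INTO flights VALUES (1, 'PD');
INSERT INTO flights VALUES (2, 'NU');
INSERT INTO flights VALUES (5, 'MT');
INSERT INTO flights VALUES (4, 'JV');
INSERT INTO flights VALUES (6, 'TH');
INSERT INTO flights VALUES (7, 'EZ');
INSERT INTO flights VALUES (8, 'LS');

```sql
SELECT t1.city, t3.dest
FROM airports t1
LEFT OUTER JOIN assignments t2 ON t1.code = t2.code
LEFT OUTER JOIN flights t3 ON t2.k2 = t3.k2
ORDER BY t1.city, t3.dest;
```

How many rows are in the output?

5

Joins associate left-to-right: airports LEFT JOIN assignments on code gives 5 intermediate row(s).
Then LEFT JOIN `flights t3` on k2: each of those 5 rows is kept; rows whose t2.k2 has no match in t3 get NULL for t3's columns.
Result: 5 row(s).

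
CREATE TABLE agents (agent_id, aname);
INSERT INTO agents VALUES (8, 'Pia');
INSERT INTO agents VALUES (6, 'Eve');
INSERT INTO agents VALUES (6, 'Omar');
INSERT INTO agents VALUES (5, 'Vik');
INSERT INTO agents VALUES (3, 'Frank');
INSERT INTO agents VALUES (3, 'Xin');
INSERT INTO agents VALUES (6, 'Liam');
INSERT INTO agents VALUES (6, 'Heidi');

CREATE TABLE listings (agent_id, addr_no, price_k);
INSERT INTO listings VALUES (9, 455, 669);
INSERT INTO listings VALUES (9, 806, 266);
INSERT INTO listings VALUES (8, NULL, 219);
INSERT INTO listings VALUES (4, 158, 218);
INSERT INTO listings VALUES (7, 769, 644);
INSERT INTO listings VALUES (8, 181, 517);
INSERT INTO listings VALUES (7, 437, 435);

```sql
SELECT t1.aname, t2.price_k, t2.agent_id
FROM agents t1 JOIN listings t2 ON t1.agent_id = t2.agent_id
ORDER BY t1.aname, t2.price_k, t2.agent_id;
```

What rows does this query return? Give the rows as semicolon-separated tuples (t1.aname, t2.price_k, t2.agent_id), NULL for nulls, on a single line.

(Pia, 219, 8); (Pia, 517, 8)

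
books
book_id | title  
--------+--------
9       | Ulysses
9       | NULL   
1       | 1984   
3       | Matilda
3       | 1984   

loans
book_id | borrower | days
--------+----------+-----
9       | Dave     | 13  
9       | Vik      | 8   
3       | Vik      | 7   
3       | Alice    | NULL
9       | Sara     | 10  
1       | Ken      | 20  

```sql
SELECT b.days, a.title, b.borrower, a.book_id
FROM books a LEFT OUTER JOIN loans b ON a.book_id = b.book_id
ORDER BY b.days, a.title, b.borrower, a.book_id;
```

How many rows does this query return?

11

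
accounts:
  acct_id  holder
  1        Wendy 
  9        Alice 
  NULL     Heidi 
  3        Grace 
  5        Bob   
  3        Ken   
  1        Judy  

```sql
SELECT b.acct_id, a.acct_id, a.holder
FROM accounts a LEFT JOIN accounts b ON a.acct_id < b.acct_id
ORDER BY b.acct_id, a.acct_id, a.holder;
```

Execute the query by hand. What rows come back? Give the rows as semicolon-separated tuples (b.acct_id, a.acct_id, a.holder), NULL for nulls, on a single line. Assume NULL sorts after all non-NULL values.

(3, 1, Judy); (3, 1, Judy); (3, 1, Wendy); (3, 1, Wendy); (5, 1, Judy); (5, 1, Wendy); (5, 3, Grace); (5, 3, Ken); (9, 1, Judy); (9, 1, Wendy); (9, 3, Grace); (9, 3, Ken); (9, 5, Bob); (NULL, 9, Alice); (NULL, NULL, Heidi)

LEFT JOIN keeps every row from `accounts a`; unmatched rows get NULL for `accounts b`'s columns.
Matching on a.acct_id < b.acct_id. A NULL in a compared column never satisfies the condition.
- a (acct_id=1) pairs with 4 row(s) of b.
- a (acct_id=9) has no partner → padded with NULL.
- a (acct_id=NULL) has no partner → padded with NULL.
- a (acct_id=3) pairs with 2 row(s) of b.
- a (acct_id=5) pairs with 1 row(s) of b.
- a (acct_id=3) pairs with 2 row(s) of b.
- a (acct_id=1) pairs with 4 row(s) of b.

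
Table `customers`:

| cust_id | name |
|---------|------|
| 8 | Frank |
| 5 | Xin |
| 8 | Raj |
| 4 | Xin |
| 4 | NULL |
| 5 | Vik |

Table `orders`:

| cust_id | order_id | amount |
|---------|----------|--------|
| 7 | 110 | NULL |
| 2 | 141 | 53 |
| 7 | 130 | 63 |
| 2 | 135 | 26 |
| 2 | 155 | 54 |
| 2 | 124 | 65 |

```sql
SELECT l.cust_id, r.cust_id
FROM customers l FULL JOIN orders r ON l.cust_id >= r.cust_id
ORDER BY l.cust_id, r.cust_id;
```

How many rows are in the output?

28

FULL OUTER JOIN keeps every row from both sides; unmatched rows get NULL for the other side's columns.
Matching on l.cust_id >= r.cust_id.
- l row (cust_id=8): matches 6 r row(s) → 6 output row(s).
- l row (cust_id=5): matches 4 r row(s) → 4 output row(s).
- l row (cust_id=8): matches 6 r row(s) → 6 output row(s).
- l row (cust_id=4): matches 4 r row(s) → 4 output row(s).
- l row (cust_id=4): matches 4 r row(s) → 4 output row(s).
- l row (cust_id=5): matches 4 r row(s) → 4 output row(s).
Total: 28 rows.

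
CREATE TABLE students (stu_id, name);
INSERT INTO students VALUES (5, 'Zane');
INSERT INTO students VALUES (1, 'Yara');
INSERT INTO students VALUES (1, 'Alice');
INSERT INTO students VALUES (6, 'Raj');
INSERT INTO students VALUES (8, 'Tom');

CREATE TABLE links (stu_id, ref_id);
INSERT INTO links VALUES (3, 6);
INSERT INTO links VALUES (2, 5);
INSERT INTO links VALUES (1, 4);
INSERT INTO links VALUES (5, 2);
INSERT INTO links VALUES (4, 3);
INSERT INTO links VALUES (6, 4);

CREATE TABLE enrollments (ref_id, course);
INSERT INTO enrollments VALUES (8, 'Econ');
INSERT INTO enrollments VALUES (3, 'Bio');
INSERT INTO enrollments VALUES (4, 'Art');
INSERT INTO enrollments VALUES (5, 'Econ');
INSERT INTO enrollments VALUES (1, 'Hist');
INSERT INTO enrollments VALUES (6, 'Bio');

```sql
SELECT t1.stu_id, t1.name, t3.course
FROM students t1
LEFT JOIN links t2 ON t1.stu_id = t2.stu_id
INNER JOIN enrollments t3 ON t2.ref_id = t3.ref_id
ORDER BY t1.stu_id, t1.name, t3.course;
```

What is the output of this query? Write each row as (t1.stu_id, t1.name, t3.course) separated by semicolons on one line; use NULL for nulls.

Evaluate left to right. First `students t1 LEFT JOIN links t2` on stu_id: 5 row(s).
Then INNER JOIN `enrollments t3` on ref_id: keep only rows whose t2.ref_id appears in t3.

(1, Alice, Art); (1, Yara, Art); (6, Raj, Art)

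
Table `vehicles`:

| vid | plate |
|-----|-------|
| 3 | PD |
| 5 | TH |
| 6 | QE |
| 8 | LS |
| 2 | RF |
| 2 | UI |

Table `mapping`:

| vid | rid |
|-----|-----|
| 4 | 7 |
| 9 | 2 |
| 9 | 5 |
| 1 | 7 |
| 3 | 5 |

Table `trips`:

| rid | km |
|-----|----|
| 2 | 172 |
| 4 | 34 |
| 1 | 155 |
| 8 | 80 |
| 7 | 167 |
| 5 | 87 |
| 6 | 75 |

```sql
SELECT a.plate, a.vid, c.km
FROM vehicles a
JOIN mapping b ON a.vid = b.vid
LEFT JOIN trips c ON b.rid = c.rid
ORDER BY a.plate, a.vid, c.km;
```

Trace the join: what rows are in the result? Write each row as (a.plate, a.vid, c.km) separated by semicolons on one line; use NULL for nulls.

(PD, 3, 87)

Joins associate left-to-right: vehicles INNER JOIN mapping on vid gives 1 intermediate row(s).
Then LEFT JOIN `trips c` on rid: each of those 1 rows is kept; rows whose b.rid has no match in c get NULL for c's columns.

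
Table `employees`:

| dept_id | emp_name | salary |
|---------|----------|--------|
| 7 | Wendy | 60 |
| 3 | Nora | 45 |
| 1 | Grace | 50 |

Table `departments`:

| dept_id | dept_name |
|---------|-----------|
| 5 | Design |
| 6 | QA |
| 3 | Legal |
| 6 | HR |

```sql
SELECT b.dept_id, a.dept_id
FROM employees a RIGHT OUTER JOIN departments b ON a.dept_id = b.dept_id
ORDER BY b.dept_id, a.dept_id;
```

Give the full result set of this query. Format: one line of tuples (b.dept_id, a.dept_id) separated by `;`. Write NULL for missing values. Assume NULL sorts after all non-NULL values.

(3, 3); (5, NULL); (6, NULL); (6, NULL)

RIGHT JOIN keeps every row from `departments`; unmatched rows get NULL for `employees`'s columns.
Matching on a.dept_id = b.dept_id.
- a[0] dept_id=7 → no match.
- a[1] dept_id=3 → 1 match(es) in b → 1 row(s).
- a[2] dept_id=1 → no match.
- plus 3 unmatched b row(s), each kept with NULL a columns.
After projecting and ordering:
b.dept_id | a.dept_id
3 | 3
5 | NULL
6 | NULL
6 | NULL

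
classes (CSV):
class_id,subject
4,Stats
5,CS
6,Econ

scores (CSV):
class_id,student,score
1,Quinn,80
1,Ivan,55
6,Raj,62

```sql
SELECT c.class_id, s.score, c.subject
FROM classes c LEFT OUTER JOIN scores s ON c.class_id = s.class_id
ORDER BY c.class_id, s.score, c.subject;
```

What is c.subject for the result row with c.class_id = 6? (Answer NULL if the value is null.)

Econ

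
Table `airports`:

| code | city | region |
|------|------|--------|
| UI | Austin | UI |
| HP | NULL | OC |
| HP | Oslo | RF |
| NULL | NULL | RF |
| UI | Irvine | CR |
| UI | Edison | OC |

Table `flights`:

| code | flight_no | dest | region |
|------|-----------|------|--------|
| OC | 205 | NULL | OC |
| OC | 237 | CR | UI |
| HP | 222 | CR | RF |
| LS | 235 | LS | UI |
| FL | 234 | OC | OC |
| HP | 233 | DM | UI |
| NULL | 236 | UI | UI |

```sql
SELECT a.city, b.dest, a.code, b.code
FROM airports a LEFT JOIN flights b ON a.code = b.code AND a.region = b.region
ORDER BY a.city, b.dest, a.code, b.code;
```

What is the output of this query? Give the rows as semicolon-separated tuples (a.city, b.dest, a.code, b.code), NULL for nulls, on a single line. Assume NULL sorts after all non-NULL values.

LEFT JOIN keeps every row from `airports`; unmatched rows get NULL for `flights`'s columns.
Matching on a.code = b.code AND a.region = b.region. A NULL in a compared column never satisfies the condition.
Matched pairs: 1; unmatched a rows kept: 5.

(Austin, NULL, UI, NULL); (Edison, NULL, UI, NULL); (Irvine, NULL, UI, NULL); (Oslo, CR, HP, HP); (NULL, NULL, HP, NULL); (NULL, NULL, NULL, NULL)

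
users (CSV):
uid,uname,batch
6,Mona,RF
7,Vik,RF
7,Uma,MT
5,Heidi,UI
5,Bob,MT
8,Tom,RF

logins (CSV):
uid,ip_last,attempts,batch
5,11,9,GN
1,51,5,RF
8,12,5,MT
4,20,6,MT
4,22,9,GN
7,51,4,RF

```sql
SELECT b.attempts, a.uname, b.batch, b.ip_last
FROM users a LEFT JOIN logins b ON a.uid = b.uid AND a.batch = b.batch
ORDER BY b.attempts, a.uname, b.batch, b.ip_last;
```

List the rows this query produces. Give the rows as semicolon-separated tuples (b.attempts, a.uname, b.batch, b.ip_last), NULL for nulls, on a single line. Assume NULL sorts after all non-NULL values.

(4, Vik, RF, 51); (NULL, Bob, NULL, NULL); (NULL, Heidi, NULL, NULL); (NULL, Mona, NULL, NULL); (NULL, Tom, NULL, NULL); (NULL, Uma, NULL, NULL)

LEFT JOIN keeps every row from `users`; unmatched rows get NULL for `logins`'s columns.
Matching on a.uid = b.uid AND a.batch = b.batch.
- a (uid=6, batch=RF) has no partner → padded with NULL.
- a (uid=7, batch=RF) pairs with 1 row(s) of b.
- a (uid=7, batch=MT) has no partner → padded with NULL.
- a (uid=5, batch=UI) has no partner → padded with NULL.
- a (uid=5, batch=MT) has no partner → padded with NULL.
- a (uid=8, batch=RF) has no partner → padded with NULL.
After projecting and ordering:
b.attempts | a.uname | b.batch | b.ip_last
4 | Vik | RF | 51
NULL | Bob | NULL | NULL
NULL | Heidi | NULL | NULL
NULL | Mona | NULL | NULL
NULL | Tom | NULL | NULL
NULL | Uma | NULL | NULL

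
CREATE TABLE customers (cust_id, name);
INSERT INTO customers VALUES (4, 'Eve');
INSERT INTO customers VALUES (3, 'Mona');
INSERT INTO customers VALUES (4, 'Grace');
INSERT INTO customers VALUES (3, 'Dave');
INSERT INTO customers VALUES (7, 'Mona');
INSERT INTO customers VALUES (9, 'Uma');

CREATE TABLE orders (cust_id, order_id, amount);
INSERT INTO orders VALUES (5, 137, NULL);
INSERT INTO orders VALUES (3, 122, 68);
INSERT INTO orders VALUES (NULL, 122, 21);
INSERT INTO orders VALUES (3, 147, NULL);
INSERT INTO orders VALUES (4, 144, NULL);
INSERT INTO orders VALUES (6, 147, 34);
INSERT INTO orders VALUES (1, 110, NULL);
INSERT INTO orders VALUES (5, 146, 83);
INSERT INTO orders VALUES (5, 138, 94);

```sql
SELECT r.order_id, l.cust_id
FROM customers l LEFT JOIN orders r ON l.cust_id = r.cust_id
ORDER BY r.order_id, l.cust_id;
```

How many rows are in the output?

8

LEFT JOIN keeps every row from `customers`; unmatched rows get NULL for `orders`'s columns.
Matching on l.cust_id = r.cust_id. A NULL in a compared column never satisfies the condition.
- cust_id=4: 1 matching r row(s), so 1 row(s) emitted.
- cust_id=3: 2 matching r row(s), so 2 row(s) emitted.
- cust_id=4: 1 matching r row(s), so 1 row(s) emitted.
- cust_id=3: 2 matching r row(s), so 2 row(s) emitted.
- cust_id=7: no r row matches, row kept with r columns NULL.
- cust_id=9: no r row matches, row kept with r columns NULL.
Total: 6 matched + 2 padded = 8 rows.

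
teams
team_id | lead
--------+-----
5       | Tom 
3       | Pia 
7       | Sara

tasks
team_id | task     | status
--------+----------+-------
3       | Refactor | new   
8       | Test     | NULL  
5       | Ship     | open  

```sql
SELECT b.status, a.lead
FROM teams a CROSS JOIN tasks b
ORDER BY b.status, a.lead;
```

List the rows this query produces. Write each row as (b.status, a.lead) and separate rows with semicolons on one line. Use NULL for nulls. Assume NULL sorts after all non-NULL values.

CROSS JOIN pairs every row of `teams` with every row of `tasks`: 3 × 3 = 9 rows.
After projecting and ordering:
b.status | a.lead
new | Pia
new | Sara
new | Tom
open | Pia
open | Sara
open | Tom
NULL | Pia
NULL | Sara
NULL | Tom

(new, Pia); (new, Sara); (new, Tom); (open, Pia); (open, Sara); (open, Tom); (NULL, Pia); (NULL, Sara); (NULL, Tom)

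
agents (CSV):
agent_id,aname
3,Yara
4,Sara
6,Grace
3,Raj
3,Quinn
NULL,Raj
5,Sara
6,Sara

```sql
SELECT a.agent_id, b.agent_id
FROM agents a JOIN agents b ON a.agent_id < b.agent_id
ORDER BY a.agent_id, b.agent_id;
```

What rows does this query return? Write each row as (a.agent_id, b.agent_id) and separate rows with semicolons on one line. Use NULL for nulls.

INNER JOIN keeps only pairs where the ON condition holds.
Matching on a.agent_id < b.agent_id. A NULL in a compared column never satisfies the condition.
- a row (agent_id=3): matches 4 b row(s) → 4 output row(s).
- a row (agent_id=4): matches 3 b row(s) → 3 output row(s).
- a row (agent_id=6): no match → dropped.
- a row (agent_id=3): matches 4 b row(s) → 4 output row(s).
- a row (agent_id=3): matches 4 b row(s) → 4 output row(s).
- a row (agent_id=NULL): no match → dropped.
- a row (agent_id=5): matches 2 b row(s) → 2 output row(s).
- a row (agent_id=6): no match → dropped.

(3, 4); (3, 4); (3, 4); (3, 5); (3, 5); (3, 5); (3, 6); (3, 6); (3, 6); (3, 6); (3, 6); (3, 6); (4, 5); (4, 6); (4, 6); (5, 6); (5, 6)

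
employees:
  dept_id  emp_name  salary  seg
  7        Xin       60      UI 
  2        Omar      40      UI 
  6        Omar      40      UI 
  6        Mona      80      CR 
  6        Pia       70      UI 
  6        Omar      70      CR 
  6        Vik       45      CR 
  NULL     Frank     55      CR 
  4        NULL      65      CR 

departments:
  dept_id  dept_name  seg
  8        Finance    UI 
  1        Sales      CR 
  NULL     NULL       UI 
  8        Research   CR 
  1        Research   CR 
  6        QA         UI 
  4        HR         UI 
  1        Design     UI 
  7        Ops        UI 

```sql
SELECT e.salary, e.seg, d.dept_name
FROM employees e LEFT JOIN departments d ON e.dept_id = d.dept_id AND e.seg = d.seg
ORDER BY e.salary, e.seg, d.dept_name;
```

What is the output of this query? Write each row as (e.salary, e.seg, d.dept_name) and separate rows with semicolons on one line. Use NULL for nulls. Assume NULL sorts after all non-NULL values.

LEFT JOIN keeps every row from `employees`; unmatched rows get NULL for `departments`'s columns.
Matching on e.dept_id = d.dept_id AND e.seg = d.seg. A NULL in a compared column never satisfies the condition.
Matched pairs: 3; unmatched e rows kept: 6.

(40, UI, QA); (40, UI, NULL); (45, CR, NULL); (55, CR, NULL); (60, UI, Ops); (65, CR, NULL); (70, CR, NULL); (70, UI, QA); (80, CR, NULL)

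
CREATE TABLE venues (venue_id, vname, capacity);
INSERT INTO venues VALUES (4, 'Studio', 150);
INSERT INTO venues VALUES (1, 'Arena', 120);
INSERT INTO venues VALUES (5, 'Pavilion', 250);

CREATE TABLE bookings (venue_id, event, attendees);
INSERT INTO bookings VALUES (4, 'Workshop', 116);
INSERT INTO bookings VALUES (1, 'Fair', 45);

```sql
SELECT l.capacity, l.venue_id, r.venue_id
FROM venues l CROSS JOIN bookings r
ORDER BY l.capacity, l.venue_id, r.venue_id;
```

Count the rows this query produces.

6

CROSS JOIN pairs every row of `venues` with every row of `bookings`: 3 × 2 = 6 rows.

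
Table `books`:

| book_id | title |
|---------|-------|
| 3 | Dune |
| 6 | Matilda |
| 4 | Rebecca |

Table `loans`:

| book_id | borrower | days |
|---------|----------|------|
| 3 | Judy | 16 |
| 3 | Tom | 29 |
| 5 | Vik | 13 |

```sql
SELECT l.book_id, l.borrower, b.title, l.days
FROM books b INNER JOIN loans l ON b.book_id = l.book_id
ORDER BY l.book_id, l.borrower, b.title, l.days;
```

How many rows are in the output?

INNER JOIN keeps only pairs where the ON condition holds.
Matching on b.book_id = l.book_id.
Matched pairs: 2.
Total: 2 rows.

2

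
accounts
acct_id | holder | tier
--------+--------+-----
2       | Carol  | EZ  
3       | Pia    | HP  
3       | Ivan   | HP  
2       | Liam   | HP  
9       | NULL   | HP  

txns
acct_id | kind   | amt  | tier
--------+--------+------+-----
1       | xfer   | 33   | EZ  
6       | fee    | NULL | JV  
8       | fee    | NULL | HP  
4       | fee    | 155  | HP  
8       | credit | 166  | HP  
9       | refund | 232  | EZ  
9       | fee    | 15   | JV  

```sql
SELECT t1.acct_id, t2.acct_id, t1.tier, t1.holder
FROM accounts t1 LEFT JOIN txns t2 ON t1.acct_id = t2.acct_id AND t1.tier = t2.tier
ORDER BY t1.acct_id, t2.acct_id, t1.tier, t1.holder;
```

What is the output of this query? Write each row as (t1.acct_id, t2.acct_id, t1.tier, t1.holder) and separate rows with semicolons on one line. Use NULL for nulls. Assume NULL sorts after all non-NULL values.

LEFT JOIN keeps every row from `accounts`; unmatched rows get NULL for `txns`'s columns.
Matching on t1.acct_id = t2.acct_id AND t1.tier = t2.tier.
- t1[0] acct_id=2, tier=EZ → no match; kept with NULLs on the t2 side.
- t1[1] acct_id=3, tier=HP → no match; kept with NULLs on the t2 side.
- t1[2] acct_id=3, tier=HP → no match; kept with NULLs on the t2 side.
- t1[3] acct_id=2, tier=HP → no match; kept with NULLs on the t2 side.
- t1[4] acct_id=9, tier=HP → no match; kept with NULLs on the t2 side.
After projecting and ordering:
t1.acct_id | t2.acct_id | t1.tier | t1.holder
2 | NULL | EZ | Carol
2 | NULL | HP | Liam
3 | NULL | HP | Ivan
3 | NULL | HP | Pia
9 | NULL | HP | NULL

(2, NULL, EZ, Carol); (2, NULL, HP, Liam); (3, NULL, HP, Ivan); (3, NULL, HP, Pia); (9, NULL, HP, NULL)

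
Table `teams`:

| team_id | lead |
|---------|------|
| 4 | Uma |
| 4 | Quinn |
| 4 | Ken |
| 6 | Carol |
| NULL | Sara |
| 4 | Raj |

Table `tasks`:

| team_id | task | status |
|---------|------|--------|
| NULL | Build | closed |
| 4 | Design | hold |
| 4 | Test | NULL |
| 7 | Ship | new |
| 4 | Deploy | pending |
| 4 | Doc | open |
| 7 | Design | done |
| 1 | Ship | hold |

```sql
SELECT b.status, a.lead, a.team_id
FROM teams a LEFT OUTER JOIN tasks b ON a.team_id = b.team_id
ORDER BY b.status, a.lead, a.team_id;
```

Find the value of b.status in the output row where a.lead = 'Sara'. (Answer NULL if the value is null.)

NULL

LEFT JOIN keeps every row from `teams`; unmatched rows get NULL for `tasks`'s columns.
Matching on a.team_id = b.team_id. A NULL in a compared column never satisfies the condition.
Matched pairs: 16; unmatched a rows kept: 2.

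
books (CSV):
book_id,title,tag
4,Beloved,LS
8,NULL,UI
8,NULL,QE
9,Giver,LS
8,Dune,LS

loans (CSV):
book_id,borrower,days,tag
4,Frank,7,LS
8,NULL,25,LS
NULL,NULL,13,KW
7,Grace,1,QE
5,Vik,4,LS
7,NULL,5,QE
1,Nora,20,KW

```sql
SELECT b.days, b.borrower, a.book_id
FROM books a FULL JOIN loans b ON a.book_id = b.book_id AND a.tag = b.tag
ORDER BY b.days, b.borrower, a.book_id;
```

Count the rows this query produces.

10

FULL OUTER JOIN keeps every row from both sides; unmatched rows get NULL for the other side's columns.
Matching on a.book_id = b.book_id AND a.tag = b.tag. A NULL in a compared column never satisfies the condition.
- a (book_id=4, tag=LS) pairs with 1 row(s) of b.
- a (book_id=8, tag=UI) has no partner → padded with NULL.
- a (book_id=8, tag=QE) has no partner → padded with NULL.
- a (book_id=9, tag=LS) has no partner → padded with NULL.
- a (book_id=8, tag=LS) pairs with 1 row(s) of b.
- plus 5 unmatched b row(s), each kept with NULL a columns.
Total: 2 matched + 8 padded = 10 rows.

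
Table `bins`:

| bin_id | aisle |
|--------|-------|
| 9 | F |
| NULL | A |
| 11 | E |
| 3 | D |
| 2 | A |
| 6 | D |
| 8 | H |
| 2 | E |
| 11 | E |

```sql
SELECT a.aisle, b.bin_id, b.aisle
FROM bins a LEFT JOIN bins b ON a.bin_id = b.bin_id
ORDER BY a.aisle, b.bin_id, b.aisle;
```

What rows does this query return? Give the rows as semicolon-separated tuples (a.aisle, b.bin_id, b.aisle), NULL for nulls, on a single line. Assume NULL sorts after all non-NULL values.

(A, 2, A); (A, 2, E); (A, NULL, NULL); (D, 3, D); (D, 6, D); (E, 2, A); (E, 2, E); (E, 11, E); (E, 11, E); (E, 11, E); (E, 11, E); (F, 9, F); (H, 8, H)

LEFT JOIN keeps every row from `bins a`; unmatched rows get NULL for `bins b`'s columns.
Matching on a.bin_id = b.bin_id. A NULL in a compared column never satisfies the condition.
- a[0] bin_id=9 → 1 match(es) in b → 1 row(s).
- a[1] bin_id=NULL → no match; kept with NULLs on the b side.
- a[2] bin_id=11 → 2 match(es) in b → 2 row(s).
- a[3] bin_id=3 → 1 match(es) in b → 1 row(s).
- a[4] bin_id=2 → 2 match(es) in b → 2 row(s).
- a[5] bin_id=6 → 1 match(es) in b → 1 row(s).
- a[6] bin_id=8 → 1 match(es) in b → 1 row(s).
- a[7] bin_id=2 → 2 match(es) in b → 2 row(s).
- a[8] bin_id=11 → 2 match(es) in b → 2 row(s).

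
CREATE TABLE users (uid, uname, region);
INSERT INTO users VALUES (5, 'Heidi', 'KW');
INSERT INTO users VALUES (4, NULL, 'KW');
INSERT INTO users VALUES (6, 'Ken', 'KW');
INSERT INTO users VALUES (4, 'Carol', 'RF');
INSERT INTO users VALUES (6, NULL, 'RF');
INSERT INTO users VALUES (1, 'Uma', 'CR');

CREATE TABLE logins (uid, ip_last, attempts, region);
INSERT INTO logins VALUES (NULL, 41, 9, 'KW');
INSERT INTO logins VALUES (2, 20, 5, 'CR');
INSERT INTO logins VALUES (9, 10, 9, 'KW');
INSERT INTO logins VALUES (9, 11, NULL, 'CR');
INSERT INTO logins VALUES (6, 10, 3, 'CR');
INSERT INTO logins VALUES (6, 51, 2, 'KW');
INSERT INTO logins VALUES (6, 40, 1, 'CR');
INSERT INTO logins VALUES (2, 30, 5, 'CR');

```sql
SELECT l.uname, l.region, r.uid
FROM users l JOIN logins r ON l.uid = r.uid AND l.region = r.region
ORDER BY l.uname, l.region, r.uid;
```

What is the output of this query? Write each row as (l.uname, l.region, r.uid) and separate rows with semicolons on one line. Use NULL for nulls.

INNER JOIN keeps only pairs where the ON condition holds.
Matching on l.uid = r.uid AND l.region = r.region. A NULL in a compared column never satisfies the condition.
Matched pairs: 1.

(Ken, KW, 6)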